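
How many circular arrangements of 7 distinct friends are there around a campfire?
Circular: fix one position, arrange the rest. (7-1)! = 720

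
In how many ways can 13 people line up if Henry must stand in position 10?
Fix one position: (13-1)! = 479001600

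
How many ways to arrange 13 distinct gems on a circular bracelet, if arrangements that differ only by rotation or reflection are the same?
(13-1)!/2 = 479001600/2 = 239500800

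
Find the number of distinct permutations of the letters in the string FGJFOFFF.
8! / (1! × 1! × 1! × 5!) = 336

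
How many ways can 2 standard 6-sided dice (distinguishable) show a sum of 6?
Coefficient of x^6 in (x + x² + ... + x^6)^2. By inclusion-exclusion on dice exceeding 6: Σ_j (-1)^j C(2,j)·C(6-1-6j, 1) = C(2,0)·C(5,1) = 1·5 = 5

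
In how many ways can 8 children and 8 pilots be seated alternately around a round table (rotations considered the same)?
Fix one of the children: (8-1)! ways for the remaining children, × 8! ways for the pilots = 5040 × 40320 = 203212800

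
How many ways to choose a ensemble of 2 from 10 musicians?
C(10,2) = 10!/(2!×8!) = 45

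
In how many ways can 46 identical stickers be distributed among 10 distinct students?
C(46+10-1, 10-1) = C(55, 9) = 6358402050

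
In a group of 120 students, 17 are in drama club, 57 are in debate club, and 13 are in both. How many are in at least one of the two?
|A∪B| = |A| + |B| - |A∩B| = 17 + 57 - 13 = 61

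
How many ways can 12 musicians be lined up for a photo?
12! = 479001600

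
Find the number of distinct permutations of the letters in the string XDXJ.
4! / (1! × 1! × 2!) = 12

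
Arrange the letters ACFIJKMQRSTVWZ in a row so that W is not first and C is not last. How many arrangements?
By inclusion-exclusion: 14! - 2×(14-1)! + (14-2)! = 87178291200 - 12454041600 + 479001600 = 75203251200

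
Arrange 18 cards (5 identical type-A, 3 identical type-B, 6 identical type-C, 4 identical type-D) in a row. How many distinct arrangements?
18! / (5! × 3! × 6! × 4!) = 514594080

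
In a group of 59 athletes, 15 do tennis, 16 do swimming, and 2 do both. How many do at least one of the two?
|A∪B| = |A| + |B| - |A∩B| = 15 + 16 - 2 = 29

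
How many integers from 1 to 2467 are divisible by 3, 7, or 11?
⌊2467/3⌋+⌊2467/7⌋+⌊2467/11⌋ - ⌊2467/21⌋-⌊2467/33⌋-⌊2467/77⌋ + ⌊2467/231⌋ = 822+352+224 - 117-74-32 + 10 = 1185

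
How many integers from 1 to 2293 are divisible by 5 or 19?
⌊2293/5⌋ + ⌊2293/19⌋ - ⌊2293/95⌋ = 458 + 120 - 24 = 554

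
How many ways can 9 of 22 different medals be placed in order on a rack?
P(22,9) = 22!/(22-9)! = 180503769600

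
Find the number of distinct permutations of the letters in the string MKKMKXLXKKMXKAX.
15! / (4! × 6! × 1! × 1! × 3!) = 12612600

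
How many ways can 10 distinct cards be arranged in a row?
10! = 3628800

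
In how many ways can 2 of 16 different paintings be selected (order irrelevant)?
C(16,2) = 16!/(2!×14!) = 120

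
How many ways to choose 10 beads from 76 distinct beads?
C(76,10) = 76!/(10!×66!) = 954526728530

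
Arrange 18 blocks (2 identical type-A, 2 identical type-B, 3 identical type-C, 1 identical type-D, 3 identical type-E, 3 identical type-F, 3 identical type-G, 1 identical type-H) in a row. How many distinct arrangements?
18! / (2! × 2! × 3! × 1! × 3! × 3! × 3! × 1!) = 1235025792000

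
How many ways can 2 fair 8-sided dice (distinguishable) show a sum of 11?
Coefficient of x^11 in (x + x² + ... + x^8)^2. By inclusion-exclusion on dice exceeding 8: Σ_j (-1)^j C(2,j)·C(11-1-8j, 1) = C(2,0)·C(10,1) - C(2,1)·C(2,1) = 1·10 - 2·2 = 6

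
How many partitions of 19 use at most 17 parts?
By conjugation, equals partitions of 19 into parts ≤ 17. Let r_j(i) = number of partitions of i into parts ≤ j, for i = 0..19. r_1(i) = 1 for all i; r_j(i) = r_{j-1}(i) + r_j(i-j). Rows j = 2..17: ≤2: 1 1 2 2 3 3 4 4 5 5 6 6 7 7 8 8 9 9 10 10; ≤3: 1 1 2 3 4 5 7 8 10 12 14 16 19 21 24 27 30 33 37 40; ≤4: 1 1 2 3 5 6 9 11 15 18 23 27 34 39 47 54 64 72 84 94; ≤5: 1 1 2 3 5 7 10 13 18 23 30 37 47 57 70 84 101 119 141 164; ≤6: 1 1 2 3 5 7 11 14 20 26 35 44 58 71 90 110 136 163 199 235; ≤7: 1 1 2 3 5 7 11 15 21 28 38 49 65 82 105 131 164 201 248 300; ≤8: 1 1 2 3 5 7 11 15 22 29 40 52 70 89 116 146 186 230 288 352; ≤9: 1 1 2 3 5 7 11 15 22 30 41 54 73 94 123 157 201 252 318 393; ≤10: 1 1 2 3 5 7 11 15 22 30 42 55 75 97 128 164 212 267 340 423; ≤11: 1 1 2 3 5 7 11 15 22 30 42 56 76 99 131 169 219 278 355 445; ≤12: 1 1 2 3 5 7 11 15 22 30 42 56 77 100 133 172 224 285 366 460; ≤13: 1 1 2 3 5 7 11 15 22 30 42 56 77 101 134 174 227 290 373 471; ≤14: 1 1 2 3 5 7 11 15 22 30 42 56 77 101 135 175 229 293 378 478; ≤15: 1 1 2 3 5 7 11 15 22 30 42 56 77 101 135 176 230 295 381 483; ≤16: 1 1 2 3 5 7 11 15 22 30 42 56 77 101 135 176 231 296 383 486; ≤17: 1 1 2 3 5 7 11 15 22 30 42 56 77 101 135 176 231 297 384 488. r_17(19) = 488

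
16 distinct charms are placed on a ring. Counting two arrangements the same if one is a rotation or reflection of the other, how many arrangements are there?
(16-1)!/2 = 1307674368000/2 = 653837184000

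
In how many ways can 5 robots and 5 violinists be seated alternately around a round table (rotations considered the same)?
Fix one of the robots: (5-1)! ways for the remaining robots, × 5! ways for the violinists = 24 × 120 = 2880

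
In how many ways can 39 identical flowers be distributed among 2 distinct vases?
C(39+2-1, 2-1) = C(40, 1) = 40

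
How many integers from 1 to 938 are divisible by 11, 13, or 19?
⌊938/11⌋+⌊938/13⌋+⌊938/19⌋ - ⌊938/143⌋-⌊938/209⌋-⌊938/247⌋ + ⌊938/2717⌋ = 85+72+49 - 6-4-3 + 0 = 193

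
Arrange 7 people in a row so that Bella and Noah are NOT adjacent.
Total - adjacent = 7! - (7-1)!×2 = 5040 - 1440 = 3600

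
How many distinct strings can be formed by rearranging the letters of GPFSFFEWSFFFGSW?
15! / (6! × 3! × 1! × 2! × 1! × 2!) = 75675600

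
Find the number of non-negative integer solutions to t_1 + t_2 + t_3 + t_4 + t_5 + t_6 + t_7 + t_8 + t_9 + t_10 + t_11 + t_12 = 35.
C(35+12-1, 12-1) = C(46, 11) = 13340783196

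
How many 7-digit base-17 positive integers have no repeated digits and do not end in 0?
Last digit: 16 nonzero choices. First digit: 15 (nonzero, ≠last). Middle 5: P(15,5) = 360360. Total = 86486400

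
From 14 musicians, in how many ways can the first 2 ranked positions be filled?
P(14,2) = 14!/(14-2)! = 182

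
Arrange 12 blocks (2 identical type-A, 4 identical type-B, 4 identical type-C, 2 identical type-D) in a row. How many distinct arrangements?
12! / (2! × 4! × 4! × 2!) = 207900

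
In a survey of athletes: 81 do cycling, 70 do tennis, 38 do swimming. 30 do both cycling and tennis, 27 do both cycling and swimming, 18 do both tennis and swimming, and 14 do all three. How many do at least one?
|A∪B∪C| = 81+70+38-30-27-18+14 = 128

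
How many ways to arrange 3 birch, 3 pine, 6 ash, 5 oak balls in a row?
17! / (3! × 3! × 6! × 5!) = 114354240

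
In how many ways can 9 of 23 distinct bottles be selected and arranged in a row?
P(23,9) = 23!/(23-9)! = 296541907200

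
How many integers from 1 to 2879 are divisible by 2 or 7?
⌊2879/2⌋ + ⌊2879/7⌋ - ⌊2879/14⌋ = 1439 + 411 - 205 = 1645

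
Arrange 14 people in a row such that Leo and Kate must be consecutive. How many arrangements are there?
Treat the 2 as one block: (14-2+1)! × 2! = 6227020800 × 2 = 12454041600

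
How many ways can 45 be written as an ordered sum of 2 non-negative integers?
C(45+2-1, 2-1) = C(46, 1) = 46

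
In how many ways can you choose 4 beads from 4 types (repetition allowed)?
C(4+4-1, 4-1) = C(7, 3) = 35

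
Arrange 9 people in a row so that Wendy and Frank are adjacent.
Treat as block: (9-1)! × 2! = 40320 × 2 = 80640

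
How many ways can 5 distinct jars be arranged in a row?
5! = 120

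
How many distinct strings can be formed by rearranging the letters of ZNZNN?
5! / (2! × 3!) = 10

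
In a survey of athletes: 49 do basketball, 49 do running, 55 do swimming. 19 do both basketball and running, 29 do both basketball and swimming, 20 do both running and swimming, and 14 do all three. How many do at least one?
|A∪B∪C| = 49+49+55-19-29-20+14 = 99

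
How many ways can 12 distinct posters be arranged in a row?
12! = 479001600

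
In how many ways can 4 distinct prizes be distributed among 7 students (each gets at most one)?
P(7,4) = 7!/(7-4)! = 840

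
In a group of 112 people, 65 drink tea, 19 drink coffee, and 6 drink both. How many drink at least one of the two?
|A∪B| = |A| + |B| - |A∩B| = 65 + 19 - 6 = 78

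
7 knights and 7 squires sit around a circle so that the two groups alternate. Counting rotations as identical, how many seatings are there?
Fix one of the knights: (7-1)! ways for the remaining knights, × 7! ways for the squires = 720 × 5040 = 3628800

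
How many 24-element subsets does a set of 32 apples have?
C(32,24) = 32!/(24!×8!) = 10518300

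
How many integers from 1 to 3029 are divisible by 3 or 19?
⌊3029/3⌋ + ⌊3029/19⌋ - ⌊3029/57⌋ = 1009 + 159 - 53 = 1115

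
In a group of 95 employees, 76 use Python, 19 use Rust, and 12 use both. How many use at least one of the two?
|A∪B| = |A| + |B| - |A∩B| = 76 + 19 - 12 = 83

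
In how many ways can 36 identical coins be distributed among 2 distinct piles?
C(36+2-1, 2-1) = C(37, 1) = 37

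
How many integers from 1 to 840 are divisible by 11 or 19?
⌊840/11⌋ + ⌊840/19⌋ - ⌊840/209⌋ = 76 + 44 - 4 = 116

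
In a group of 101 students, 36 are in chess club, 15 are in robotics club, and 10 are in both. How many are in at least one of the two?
|A∪B| = |A| + |B| - |A∩B| = 36 + 15 - 10 = 41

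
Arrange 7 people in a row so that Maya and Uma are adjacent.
Treat as block: (7-1)! × 2! = 720 × 2 = 1440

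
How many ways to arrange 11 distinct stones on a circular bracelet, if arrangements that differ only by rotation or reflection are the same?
(11-1)!/2 = 3628800/2 = 1814400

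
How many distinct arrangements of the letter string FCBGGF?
6! / (1! × 2! × 2! × 1!) = 180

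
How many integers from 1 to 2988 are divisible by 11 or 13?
⌊2988/11⌋ + ⌊2988/13⌋ - ⌊2988/143⌋ = 271 + 229 - 20 = 480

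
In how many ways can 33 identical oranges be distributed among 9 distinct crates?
C(33+9-1, 9-1) = C(41, 8) = 95548245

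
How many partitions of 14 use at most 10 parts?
By conjugation, equals partitions of 14 into parts ≤ 10. Let r_j(i) = number of partitions of i into parts ≤ j, for i = 0..14. r_1(i) = 1 for all i; r_j(i) = r_{j-1}(i) + r_j(i-j). Rows j = 2..10: ≤2: 1 1 2 2 3 3 4 4 5 5 6 6 7 7 8; ≤3: 1 1 2 3 4 5 7 8 10 12 14 16 19 21 24; ≤4: 1 1 2 3 5 6 9 11 15 18 23 27 34 39 47; ≤5: 1 1 2 3 5 7 10 13 18 23 30 37 47 57 70; ≤6: 1 1 2 3 5 7 11 14 20 26 35 44 58 71 90; ≤7: 1 1 2 3 5 7 11 15 21 28 38 49 65 82 105; ≤8: 1 1 2 3 5 7 11 15 22 29 40 52 70 89 116; ≤9: 1 1 2 3 5 7 11 15 22 30 41 54 73 94 123; ≤10: 1 1 2 3 5 7 11 15 22 30 42 55 75 97 128. r_10(14) = 128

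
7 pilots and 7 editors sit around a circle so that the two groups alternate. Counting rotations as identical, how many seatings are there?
Fix one of the pilots: (7-1)! ways for the remaining pilots, × 7! ways for the editors = 720 × 5040 = 3628800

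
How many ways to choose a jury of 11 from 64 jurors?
C(64,11) = 64!/(11!×53!) = 743595781824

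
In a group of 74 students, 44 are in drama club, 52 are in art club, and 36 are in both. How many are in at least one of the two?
|A∪B| = |A| + |B| - |A∩B| = 44 + 52 - 36 = 60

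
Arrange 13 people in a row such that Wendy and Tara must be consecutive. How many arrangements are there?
Treat the 2 as one block: (13-2+1)! × 2! = 479001600 × 2 = 958003200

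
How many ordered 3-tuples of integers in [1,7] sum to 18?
Coefficient of x^18 in (x + x² + ... + x^7)^3. By inclusion-exclusion on dice exceeding 7: Σ_j (-1)^j C(3,j)·C(18-1-7j, 2) = C(3,0)·C(17,2) - C(3,1)·C(10,2) + C(3,2)·C(3,2) = 1·136 - 3·45 + 3·3 = 10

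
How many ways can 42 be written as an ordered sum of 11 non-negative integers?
C(42+11-1, 11-1) = C(52, 10) = 15820024220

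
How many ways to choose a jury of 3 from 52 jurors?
C(52,3) = 52!/(3!×49!) = 22100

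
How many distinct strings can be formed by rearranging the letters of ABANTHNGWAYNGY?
14! / (1! × 1! × 1! × 3! × 2! × 1! × 3! × 2!) = 605404800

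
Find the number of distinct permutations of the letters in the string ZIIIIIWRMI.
10! / (1! × 6! × 1! × 1! × 1!) = 5040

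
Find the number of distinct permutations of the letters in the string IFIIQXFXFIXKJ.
13! / (4! × 3! × 1! × 1! × 1! × 3!) = 7207200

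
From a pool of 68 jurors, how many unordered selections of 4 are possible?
C(68,4) = 68!/(4!×64!) = 814385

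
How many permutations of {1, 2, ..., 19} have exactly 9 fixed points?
Choose the 9 fixed points C(19,9) = 92378, derange the rest: !10 = Σ_{j=0}^{10} (-1)^j·10!/j! = 3628800 - 3628800 + 1814400 - 604800 + 151200 - 30240 + 5040 - 720 + 90 - 10 + 1 = 1334961. Product = 92378 × 1334961 = 123321027258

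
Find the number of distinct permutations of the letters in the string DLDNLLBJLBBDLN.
14! / (2! × 1! × 3! × 3! × 5!) = 10090080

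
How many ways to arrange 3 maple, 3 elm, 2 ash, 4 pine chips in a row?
12! / (3! × 3! × 2! × 4!) = 277200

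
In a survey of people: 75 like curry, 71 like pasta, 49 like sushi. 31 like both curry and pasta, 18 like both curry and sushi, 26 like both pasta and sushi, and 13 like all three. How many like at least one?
|A∪B∪C| = 75+71+49-31-18-26+13 = 133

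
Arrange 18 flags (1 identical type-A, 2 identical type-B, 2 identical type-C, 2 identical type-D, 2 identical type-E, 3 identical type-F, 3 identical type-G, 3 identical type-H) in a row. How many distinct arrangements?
18! / (1! × 2! × 2! × 2! × 2! × 3! × 3! × 3!) = 1852538688000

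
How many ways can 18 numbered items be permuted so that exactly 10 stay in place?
Choose the 10 fixed points C(18,10) = 43758, derange the rest: !8 = Σ_{j=0}^{8} (-1)^j·8!/j! = 40320 - 40320 + 20160 - 6720 + 1680 - 336 + 56 - 8 + 1 = 14833. Product = 43758 × 14833 = 649062414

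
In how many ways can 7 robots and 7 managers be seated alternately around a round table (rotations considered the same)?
Fix one of the robots: (7-1)! ways for the remaining robots, × 7! ways for the managers = 720 × 5040 = 3628800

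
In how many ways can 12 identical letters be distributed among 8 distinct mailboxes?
C(12+8-1, 8-1) = C(19, 7) = 50388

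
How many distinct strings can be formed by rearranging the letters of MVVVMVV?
7! / (5! × 2!) = 21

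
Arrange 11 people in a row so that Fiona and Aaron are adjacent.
Treat as block: (11-1)! × 2! = 3628800 × 2 = 7257600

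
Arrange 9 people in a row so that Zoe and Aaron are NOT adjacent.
Total - adjacent = 9! - (9-1)!×2 = 362880 - 80640 = 282240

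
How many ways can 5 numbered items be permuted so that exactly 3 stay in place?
Choose the 3 fixed points C(5,3) = 10, derange the rest: !2 = Σ_{j=0}^{2} (-1)^j·2!/j! = 2 - 2 + 1 = 1. Product = 10 × 1 = 10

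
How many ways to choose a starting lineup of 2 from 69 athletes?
C(69,2) = 69!/(2!×67!) = 2346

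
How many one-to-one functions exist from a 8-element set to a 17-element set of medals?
P(17,8) = 17!/(17-8)! = 980179200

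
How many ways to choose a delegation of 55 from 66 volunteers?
C(66,55) = 66!/(55!×11!) = 1074082795968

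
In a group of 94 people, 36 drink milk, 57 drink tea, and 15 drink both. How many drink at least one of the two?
|A∪B| = |A| + |B| - |A∩B| = 36 + 57 - 15 = 78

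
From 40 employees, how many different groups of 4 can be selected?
C(40,4) = 40!/(4!×36!) = 91390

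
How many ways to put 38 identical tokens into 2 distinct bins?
C(38+2-1, 2-1) = C(39, 1) = 39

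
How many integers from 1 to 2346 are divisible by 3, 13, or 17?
⌊2346/3⌋+⌊2346/13⌋+⌊2346/17⌋ - ⌊2346/39⌋-⌊2346/51⌋-⌊2346/221⌋ + ⌊2346/663⌋ = 782+180+138 - 60-46-10 + 3 = 987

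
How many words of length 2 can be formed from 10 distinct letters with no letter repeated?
P(10,2) = 10!/(10-2)! = 90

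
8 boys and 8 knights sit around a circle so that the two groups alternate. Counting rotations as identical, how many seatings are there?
Fix one of the boys: (8-1)! ways for the remaining boys, × 8! ways for the knights = 5040 × 40320 = 203212800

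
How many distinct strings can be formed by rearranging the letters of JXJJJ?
5! / (1! × 4!) = 5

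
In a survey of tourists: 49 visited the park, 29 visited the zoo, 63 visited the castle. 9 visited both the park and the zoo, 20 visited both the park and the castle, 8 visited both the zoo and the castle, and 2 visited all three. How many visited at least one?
|A∪B∪C| = 49+29+63-9-20-8+2 = 106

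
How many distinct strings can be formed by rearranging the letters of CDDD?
4! / (1! × 3!) = 4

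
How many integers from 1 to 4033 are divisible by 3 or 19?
⌊4033/3⌋ + ⌊4033/19⌋ - ⌊4033/57⌋ = 1344 + 212 - 70 = 1486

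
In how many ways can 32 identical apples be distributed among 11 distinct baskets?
C(32+11-1, 11-1) = C(42, 10) = 1471442973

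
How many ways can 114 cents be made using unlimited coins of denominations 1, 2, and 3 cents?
Coefficient of x^114 in 1/(1-x^1) · 1/(1-x^2) · 1/(1-x^3). Case on j = number of 3-cent coins (j = 0..38); remainder r = 114 - 3j is made from {1,2} in ⌊r/2⌋+1 ways. r = 114, 111, 108, 105, 102, 99, 96, 93, 90, 87, 84, 81, 78, 75, 72, 69, 66, 63, 60, 57, 54, 51, 48, 45, 42, 39, 36, 33, 30, 27, 24, 21, 18, 15, 12, 9, 6, 3, 0 → 58 + 56 + 55 + 53 + 52 + 50 + 49 + 47 + 46 + 44 + 43 + 41 + 40 + 38 + 37 + 35 + 34 + 32 + 31 + 29 + 28 + 26 + 25 + 23 + 22 + 20 + 19 + 17 + 16 + 14 + 13 + 11 + 10 + 8 + 7 + 5 + 4 + 2 + 1 = 1141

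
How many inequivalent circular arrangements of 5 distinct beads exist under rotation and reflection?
(5-1)!/2 = 24/2 = 12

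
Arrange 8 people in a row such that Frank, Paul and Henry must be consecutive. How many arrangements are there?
Treat the 3 as one block: (8-3+1)! × 3! = 720 × 6 = 4320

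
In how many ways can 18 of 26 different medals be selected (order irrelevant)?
C(26,18) = 26!/(18!×8!) = 1562275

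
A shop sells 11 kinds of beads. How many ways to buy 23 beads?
C(23+11-1, 11-1) = C(33, 10) = 92561040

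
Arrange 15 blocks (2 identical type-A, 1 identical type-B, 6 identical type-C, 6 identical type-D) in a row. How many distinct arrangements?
15! / (2! × 1! × 6! × 6!) = 1261260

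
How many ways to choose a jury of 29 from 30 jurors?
C(30,29) = 30!/(29!×1!) = 30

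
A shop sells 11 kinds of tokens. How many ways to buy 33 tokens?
C(33+11-1, 11-1) = C(43, 10) = 1917334783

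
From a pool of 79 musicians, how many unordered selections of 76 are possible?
C(79,76) = 79!/(76!×3!) = 79079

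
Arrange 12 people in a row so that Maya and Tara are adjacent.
Treat as block: (12-1)! × 2! = 39916800 × 2 = 79833600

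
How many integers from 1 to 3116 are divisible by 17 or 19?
⌊3116/17⌋ + ⌊3116/19⌋ - ⌊3116/323⌋ = 183 + 164 - 9 = 338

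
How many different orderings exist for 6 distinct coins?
6! = 720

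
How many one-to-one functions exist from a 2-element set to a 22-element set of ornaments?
P(22,2) = 22!/(22-2)! = 462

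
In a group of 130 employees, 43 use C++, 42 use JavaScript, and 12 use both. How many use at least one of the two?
|A∪B| = |A| + |B| - |A∩B| = 43 + 42 - 12 = 73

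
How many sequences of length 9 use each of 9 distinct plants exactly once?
9! = 362880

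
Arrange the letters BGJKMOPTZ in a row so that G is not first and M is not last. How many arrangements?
By inclusion-exclusion: 9! - 2×(9-1)! + (9-2)! = 362880 - 80640 + 5040 = 287280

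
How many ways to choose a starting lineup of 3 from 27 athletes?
C(27,3) = 27!/(3!×24!) = 2925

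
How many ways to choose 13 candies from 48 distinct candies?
C(48,13) = 48!/(13!×35!) = 192928249296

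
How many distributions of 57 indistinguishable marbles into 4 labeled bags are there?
C(57+4-1, 4-1) = C(60, 3) = 34220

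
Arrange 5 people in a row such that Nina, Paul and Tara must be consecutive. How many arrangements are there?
Treat the 3 as one block: (5-3+1)! × 3! = 6 × 6 = 36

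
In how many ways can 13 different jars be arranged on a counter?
13! = 6227020800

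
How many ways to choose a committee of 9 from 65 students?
C(65,9) = 65!/(9!×56!) = 31966749880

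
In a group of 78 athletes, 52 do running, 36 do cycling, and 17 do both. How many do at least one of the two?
|A∪B| = |A| + |B| - |A∩B| = 52 + 36 - 17 = 71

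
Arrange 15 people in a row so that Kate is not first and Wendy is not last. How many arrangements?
By inclusion-exclusion: 15! - 2×(15-1)! + (15-2)! = 1307674368000 - 174356582400 + 6227020800 = 1139544806400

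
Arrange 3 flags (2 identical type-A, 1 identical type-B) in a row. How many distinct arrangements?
3! / (2! × 1!) = 3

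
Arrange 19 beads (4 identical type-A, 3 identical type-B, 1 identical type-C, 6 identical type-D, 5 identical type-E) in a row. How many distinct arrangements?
19! / (4! × 3! × 1! × 6! × 5!) = 9777287520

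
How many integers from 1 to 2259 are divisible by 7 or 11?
⌊2259/7⌋ + ⌊2259/11⌋ - ⌊2259/77⌋ = 322 + 205 - 29 = 498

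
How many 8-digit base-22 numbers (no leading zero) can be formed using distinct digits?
First digit: 21 choices (nonzero). Then descending: 21 × 21 × 20 × 19 × 18 × 17 × 16 × 15 = 12307075200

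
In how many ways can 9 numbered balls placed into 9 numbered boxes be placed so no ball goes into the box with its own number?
!9 = Σ_{j=0}^{9} (-1)^j·9!/j! = 362880 - 362880 + 181440 - 60480 + 15120 - 3024 + 504 - 72 + 9 - 1 = 133496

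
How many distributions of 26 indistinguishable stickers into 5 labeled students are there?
C(26+5-1, 5-1) = C(30, 4) = 27405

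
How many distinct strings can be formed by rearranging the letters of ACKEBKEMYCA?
11! / (1! × 1! × 2! × 2! × 2! × 2! × 1!) = 2494800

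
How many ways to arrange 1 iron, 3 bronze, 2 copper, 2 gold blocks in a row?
8! / (1! × 3! × 2! × 2!) = 1680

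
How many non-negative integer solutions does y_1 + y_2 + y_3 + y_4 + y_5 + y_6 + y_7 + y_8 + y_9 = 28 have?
C(28+9-1, 9-1) = C(36, 8) = 30260340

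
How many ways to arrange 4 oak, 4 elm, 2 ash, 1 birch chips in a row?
11! / (4! × 4! × 2! × 1!) = 34650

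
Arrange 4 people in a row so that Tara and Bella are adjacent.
Treat as block: (4-1)! × 2! = 6 × 2 = 12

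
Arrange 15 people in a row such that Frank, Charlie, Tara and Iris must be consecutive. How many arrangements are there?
Treat the 4 as one block: (15-4+1)! × 4! = 479001600 × 24 = 11496038400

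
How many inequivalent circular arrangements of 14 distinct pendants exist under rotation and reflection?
(14-1)!/2 = 6227020800/2 = 3113510400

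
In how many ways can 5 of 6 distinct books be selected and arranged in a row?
P(6,5) = 6!/(6-5)! = 720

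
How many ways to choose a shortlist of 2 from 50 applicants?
C(50,2) = 50!/(2!×48!) = 1225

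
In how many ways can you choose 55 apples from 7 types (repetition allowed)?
C(55+7-1, 7-1) = C(61, 6) = 55525372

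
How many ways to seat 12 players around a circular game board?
Circular: fix one position, arrange the rest. (12-1)! = 39916800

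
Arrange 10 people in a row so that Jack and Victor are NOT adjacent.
Total - adjacent = 10! - (10-1)!×2 = 3628800 - 725760 = 2903040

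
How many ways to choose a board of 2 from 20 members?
C(20,2) = 20!/(2!×18!) = 190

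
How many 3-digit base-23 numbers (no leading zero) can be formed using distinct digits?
First digit: 22 choices (nonzero). Then descending: 22 × 22 × 21 = 10164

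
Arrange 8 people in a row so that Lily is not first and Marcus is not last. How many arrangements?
By inclusion-exclusion: 8! - 2×(8-1)! + (8-2)! = 40320 - 10080 + 720 = 30960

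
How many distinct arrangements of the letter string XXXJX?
5! / (4! × 1!) = 5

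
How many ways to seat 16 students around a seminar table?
Circular: fix one position, arrange the rest. (16-1)! = 1307674368000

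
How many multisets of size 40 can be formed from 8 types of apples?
C(40+8-1, 8-1) = C(47, 7) = 62891499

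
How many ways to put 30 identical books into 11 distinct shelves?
C(30+11-1, 11-1) = C(40, 10) = 847660528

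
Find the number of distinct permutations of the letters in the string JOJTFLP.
7! / (1! × 1! × 1! × 2! × 1! × 1!) = 2520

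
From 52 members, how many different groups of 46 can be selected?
C(52,46) = 52!/(46!×6!) = 20358520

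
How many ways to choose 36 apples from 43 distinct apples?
C(43,36) = 43!/(36!×7!) = 32224114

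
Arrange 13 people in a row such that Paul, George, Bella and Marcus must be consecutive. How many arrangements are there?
Treat the 4 as one block: (13-4+1)! × 4! = 3628800 × 24 = 87091200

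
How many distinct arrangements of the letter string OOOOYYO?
7! / (5! × 2!) = 21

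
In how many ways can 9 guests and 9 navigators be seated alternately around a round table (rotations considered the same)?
Fix one of the guests: (9-1)! ways for the remaining guests, × 9! ways for the navigators = 40320 × 362880 = 14631321600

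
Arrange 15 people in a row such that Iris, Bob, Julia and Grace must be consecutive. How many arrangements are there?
Treat the 4 as one block: (15-4+1)! × 4! = 479001600 × 24 = 11496038400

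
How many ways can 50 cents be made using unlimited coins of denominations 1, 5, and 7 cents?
Coefficient of x^50 in 1/(1-x^1) · 1/(1-x^5) · 1/(1-x^7). Case on j = number of 7-cent coins (j = 0..7); remainder r = 50 - 7j is made from {1,5} in ⌊r/5⌋+1 ways. r = 50, 43, 36, 29, 22, 15, 8, 1 → 11 + 9 + 8 + 6 + 5 + 4 + 2 + 1 = 46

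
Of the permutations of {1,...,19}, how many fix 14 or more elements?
Exactly j fixed points: C(19,j)·!(19-j); sum over j ≥ 14 (derangement numbers via !m = (m-1)·(!(m-1) + !(m-2)): !0..!5 = 1, 0, 1, 2, 9, 44). Σ_{j=14}^{19} C(19,j)·!(19-j) = C(19,14)·!5 + C(19,15)·!4 + C(19,16)·!3 + C(19,17)·!2 + C(19,18)·!1 + C(19,19)·!0 = 11628·44 + 3876·9 + 969·2 + 171·1 + 19·0 + 1·1 = 548626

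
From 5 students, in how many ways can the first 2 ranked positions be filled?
P(5,2) = 5!/(5-2)! = 20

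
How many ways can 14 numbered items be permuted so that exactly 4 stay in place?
Choose the 4 fixed points C(14,4) = 1001, derange the rest: !10 = Σ_{j=0}^{10} (-1)^j·10!/j! = 3628800 - 3628800 + 1814400 - 604800 + 151200 - 30240 + 5040 - 720 + 90 - 10 + 1 = 1334961. Product = 1001 × 1334961 = 1336295961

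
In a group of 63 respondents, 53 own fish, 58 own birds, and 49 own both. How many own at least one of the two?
|A∪B| = |A| + |B| - |A∩B| = 53 + 58 - 49 = 62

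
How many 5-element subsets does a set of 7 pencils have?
C(7,5) = 7!/(5!×2!) = 21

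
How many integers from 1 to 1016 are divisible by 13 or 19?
⌊1016/13⌋ + ⌊1016/19⌋ - ⌊1016/247⌋ = 78 + 53 - 4 = 127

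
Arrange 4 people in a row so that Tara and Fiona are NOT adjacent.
Total - adjacent = 4! - (4-1)!×2 = 24 - 12 = 12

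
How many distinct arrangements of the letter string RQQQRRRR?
8! / (3! × 5!) = 56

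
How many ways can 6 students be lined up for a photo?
6! = 720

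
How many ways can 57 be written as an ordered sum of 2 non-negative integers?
C(57+2-1, 2-1) = C(58, 1) = 58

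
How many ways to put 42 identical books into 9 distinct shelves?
C(42+9-1, 9-1) = C(50, 8) = 536878650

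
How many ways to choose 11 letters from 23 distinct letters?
C(23,11) = 23!/(11!×12!) = 1352078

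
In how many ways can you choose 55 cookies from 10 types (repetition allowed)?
C(55+10-1, 10-1) = C(64, 9) = 27540584512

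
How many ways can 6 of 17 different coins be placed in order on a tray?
P(17,6) = 17!/(17-6)! = 8910720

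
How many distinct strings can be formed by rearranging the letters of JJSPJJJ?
7! / (5! × 1! × 1!) = 42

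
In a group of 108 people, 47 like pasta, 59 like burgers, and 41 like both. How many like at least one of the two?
|A∪B| = |A| + |B| - |A∩B| = 47 + 59 - 41 = 65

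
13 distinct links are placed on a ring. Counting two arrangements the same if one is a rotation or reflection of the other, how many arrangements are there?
(13-1)!/2 = 479001600/2 = 239500800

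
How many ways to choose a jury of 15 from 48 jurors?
C(48,15) = 48!/(15!×33!) = 1093260079344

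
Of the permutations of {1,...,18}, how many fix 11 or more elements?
Exactly j fixed points: C(18,j)·!(18-j); sum over j ≥ 11 (derangement numbers via !m = (m-1)·(!(m-1) + !(m-2)): !0..!7 = 1, 0, 1, 2, 9, 44, 265, 1854). Σ_{j=11}^{18} C(18,j)·!(18-j) = C(18,11)·!7 + C(18,12)·!6 + C(18,13)·!5 + C(18,14)·!4 + C(18,15)·!3 + C(18,16)·!2 + C(18,17)·!1 + C(18,18)·!0 = 31824·1854 + 18564·265 + 8568·44 + 3060·9 + 816·2 + 153·1 + 18·0 + 1·1 = 64327474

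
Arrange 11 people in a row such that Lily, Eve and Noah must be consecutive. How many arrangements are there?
Treat the 3 as one block: (11-3+1)! × 3! = 362880 × 6 = 2177280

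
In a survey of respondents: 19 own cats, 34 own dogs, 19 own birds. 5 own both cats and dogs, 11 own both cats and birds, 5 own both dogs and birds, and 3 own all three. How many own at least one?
|A∪B∪C| = 19+34+19-5-11-5+3 = 54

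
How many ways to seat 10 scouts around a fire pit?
Circular: fix one position, arrange the rest. (10-1)! = 362880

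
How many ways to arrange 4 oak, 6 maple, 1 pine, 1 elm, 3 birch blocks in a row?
15! / (4! × 6! × 1! × 1! × 3!) = 12612600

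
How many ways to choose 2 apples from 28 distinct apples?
C(28,2) = 28!/(2!×26!) = 378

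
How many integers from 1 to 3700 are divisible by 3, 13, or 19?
⌊3700/3⌋+⌊3700/13⌋+⌊3700/19⌋ - ⌊3700/39⌋-⌊3700/57⌋-⌊3700/247⌋ + ⌊3700/741⌋ = 1233+284+194 - 94-64-14 + 4 = 1543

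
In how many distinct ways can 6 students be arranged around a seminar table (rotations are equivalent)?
Circular: fix one position, arrange the rest. (6-1)! = 120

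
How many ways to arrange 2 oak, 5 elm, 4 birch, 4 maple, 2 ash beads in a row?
17! / (2! × 5! × 4! × 4! × 2!) = 1286485200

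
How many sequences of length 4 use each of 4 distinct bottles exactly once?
4! = 24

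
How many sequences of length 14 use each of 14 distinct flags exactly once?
14! = 87178291200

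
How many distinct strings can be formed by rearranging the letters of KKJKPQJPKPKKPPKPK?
17! / (6! × 1! × 2! × 8!) = 6126120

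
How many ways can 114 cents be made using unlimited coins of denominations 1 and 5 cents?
Coefficient of x^114 in 1/(1-x^1) · 1/(1-x^5). Use j coins of 5 for j = 0..⌊114/5⌋ = 22, the rest in 1s: 22 + 1 = 23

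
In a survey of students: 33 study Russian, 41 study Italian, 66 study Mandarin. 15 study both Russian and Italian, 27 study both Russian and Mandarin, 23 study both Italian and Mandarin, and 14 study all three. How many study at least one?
|A∪B∪C| = 33+41+66-15-27-23+14 = 89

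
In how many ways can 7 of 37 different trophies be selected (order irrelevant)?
C(37,7) = 37!/(7!×30!) = 10295472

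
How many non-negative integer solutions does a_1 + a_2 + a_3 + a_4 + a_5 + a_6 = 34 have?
C(34+6-1, 6-1) = C(39, 5) = 575757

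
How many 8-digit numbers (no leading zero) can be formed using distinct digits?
First digit: 9 choices (nonzero). Then descending: 9 × 9 × 8 × 7 × 6 × 5 × 4 × 3 = 1632960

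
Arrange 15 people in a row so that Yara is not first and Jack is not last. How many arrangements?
By inclusion-exclusion: 15! - 2×(15-1)! + (15-2)! = 1307674368000 - 174356582400 + 6227020800 = 1139544806400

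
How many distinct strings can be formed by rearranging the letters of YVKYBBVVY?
9! / (3! × 2! × 3! × 1!) = 5040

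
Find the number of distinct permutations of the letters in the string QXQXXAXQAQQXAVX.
15! / (5! × 1! × 3! × 6!) = 2522520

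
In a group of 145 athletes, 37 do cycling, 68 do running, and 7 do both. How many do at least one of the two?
|A∪B| = |A| + |B| - |A∩B| = 37 + 68 - 7 = 98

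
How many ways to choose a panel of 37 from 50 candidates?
C(50,37) = 50!/(37!×13!) = 354860518600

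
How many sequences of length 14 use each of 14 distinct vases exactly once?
14! = 87178291200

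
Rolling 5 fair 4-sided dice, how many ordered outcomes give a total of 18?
Coefficient of x^18 in (x + x² + ... + x^4)^5. By inclusion-exclusion on dice exceeding 4: Σ_j (-1)^j C(5,j)·C(18-1-4j, 4) = C(5,0)·C(17,4) - C(5,1)·C(13,4) + C(5,2)·C(9,4) - C(5,3)·C(5,4) = 1·2380 - 5·715 + 10·126 - 10·5 = 15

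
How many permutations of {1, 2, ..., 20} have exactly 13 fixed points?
Choose the 13 fixed points C(20,13) = 77520, derange the rest: !7 = Σ_{j=0}^{7} (-1)^j·7!/j! = 5040 - 5040 + 2520 - 840 + 210 - 42 + 7 - 1 = 1854. Product = 77520 × 1854 = 143722080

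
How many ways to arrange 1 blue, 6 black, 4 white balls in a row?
11! / (1! × 6! × 4!) = 2310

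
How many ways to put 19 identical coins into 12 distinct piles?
C(19+12-1, 12-1) = C(30, 11) = 54627300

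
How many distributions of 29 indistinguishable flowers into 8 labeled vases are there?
C(29+8-1, 8-1) = C(36, 7) = 8347680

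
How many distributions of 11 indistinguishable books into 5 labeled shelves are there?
C(11+5-1, 5-1) = C(15, 4) = 1365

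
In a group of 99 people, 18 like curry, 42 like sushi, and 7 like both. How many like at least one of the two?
|A∪B| = |A| + |B| - |A∩B| = 18 + 42 - 7 = 53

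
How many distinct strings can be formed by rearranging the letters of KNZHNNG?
7! / (3! × 1! × 1! × 1! × 1!) = 840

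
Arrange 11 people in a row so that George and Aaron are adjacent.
Treat as block: (11-1)! × 2! = 3628800 × 2 = 7257600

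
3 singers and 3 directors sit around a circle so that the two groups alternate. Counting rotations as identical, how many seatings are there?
Fix one of the singers: (3-1)! ways for the remaining singers, × 3! ways for the directors = 2 × 6 = 12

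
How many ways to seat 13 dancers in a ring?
Circular: fix one position, arrange the rest. (13-1)! = 479001600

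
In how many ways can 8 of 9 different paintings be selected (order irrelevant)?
C(9,8) = 9!/(8!×1!) = 9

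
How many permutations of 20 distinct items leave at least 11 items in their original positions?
Exactly j fixed points: C(20,j)·!(20-j); sum over j ≥ 11 (derangement numbers via !m = (m-1)·(!(m-1) + !(m-2)): !0..!9 = 1, 0, 1, 2, 9, 44, 265, 1854, 14833, 133496). Σ_{j=11}^{20} C(20,j)·!(20-j) = C(20,11)·!9 + C(20,12)·!8 + C(20,13)·!7 + C(20,14)·!6 + C(20,15)·!5 + C(20,16)·!4 + C(20,17)·!3 + C(20,18)·!2 + C(20,19)·!1 + C(20,20)·!0 = 167960·133496 + 125970·14833 + 77520·1854 + 38760·265 + 15504·44 + 4845·9 + 1140·2 + 190·1 + 20·0 + 1·1 = 24445222902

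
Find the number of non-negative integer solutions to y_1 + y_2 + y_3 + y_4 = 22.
C(22+4-1, 4-1) = C(25, 3) = 2300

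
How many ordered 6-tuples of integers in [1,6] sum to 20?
Coefficient of x^20 in (x + x² + ... + x^6)^6. By inclusion-exclusion on dice exceeding 6: Σ_j (-1)^j C(6,j)·C(20-1-6j, 5) = C(6,0)·C(19,5) - C(6,1)·C(13,5) + C(6,2)·C(7,5) = 1·11628 - 6·1287 + 15·21 = 4221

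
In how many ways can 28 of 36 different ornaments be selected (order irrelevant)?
C(36,28) = 36!/(28!×8!) = 30260340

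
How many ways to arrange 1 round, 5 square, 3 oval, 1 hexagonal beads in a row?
10! / (1! × 5! × 3! × 1!) = 5040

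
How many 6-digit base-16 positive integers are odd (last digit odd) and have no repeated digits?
Last∈{1,3,5,7,9,11,13,15}. Last=0: 0. Last nonzero: 8×14×P(14,4) = 2690688. Total = 2690688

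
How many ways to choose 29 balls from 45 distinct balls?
C(45,29) = 45!/(29!×16!) = 646626422970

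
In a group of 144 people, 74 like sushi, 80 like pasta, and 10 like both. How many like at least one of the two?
|A∪B| = |A| + |B| - |A∩B| = 74 + 80 - 10 = 144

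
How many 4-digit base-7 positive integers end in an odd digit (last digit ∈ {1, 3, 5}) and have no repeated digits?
Last∈{1,3,5}. Last=0: 0. Last nonzero: 3×5×P(5,2) = 300. Total = 300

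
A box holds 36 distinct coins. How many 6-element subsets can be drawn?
C(36,6) = 36!/(6!×30!) = 1947792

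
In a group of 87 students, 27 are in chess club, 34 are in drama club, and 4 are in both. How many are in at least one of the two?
|A∪B| = |A| + |B| - |A∩B| = 27 + 34 - 4 = 57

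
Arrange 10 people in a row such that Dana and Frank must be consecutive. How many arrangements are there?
Treat the 2 as one block: (10-2+1)! × 2! = 362880 × 2 = 725760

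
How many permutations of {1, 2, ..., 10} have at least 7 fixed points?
Exactly j fixed points: C(10,j)·!(10-j); sum over j ≥ 7 (derangement numbers via !m = (m-1)·(!(m-1) + !(m-2)): !0..!3 = 1, 0, 1, 2). Σ_{j=7}^{10} C(10,j)·!(10-j) = C(10,7)·!3 + C(10,8)·!2 + C(10,9)·!1 + C(10,10)·!0 = 120·2 + 45·1 + 10·0 + 1·1 = 286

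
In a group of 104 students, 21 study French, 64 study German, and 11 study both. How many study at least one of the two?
|A∪B| = |A| + |B| - |A∩B| = 21 + 64 - 11 = 74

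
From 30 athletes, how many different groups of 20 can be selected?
C(30,20) = 30!/(20!×10!) = 30045015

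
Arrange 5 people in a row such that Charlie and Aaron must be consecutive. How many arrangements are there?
Treat the 2 as one block: (5-2+1)! × 2! = 24 × 2 = 48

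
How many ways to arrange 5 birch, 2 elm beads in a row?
7! / (5! × 2!) = 21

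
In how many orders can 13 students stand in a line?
13! = 6227020800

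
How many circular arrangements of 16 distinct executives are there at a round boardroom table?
Circular: fix one position, arrange the rest. (16-1)! = 1307674368000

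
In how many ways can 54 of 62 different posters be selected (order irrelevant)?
C(62,54) = 62!/(54!×8!) = 3381098545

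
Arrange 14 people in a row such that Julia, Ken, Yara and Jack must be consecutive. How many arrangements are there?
Treat the 4 as one block: (14-4+1)! × 4! = 39916800 × 24 = 958003200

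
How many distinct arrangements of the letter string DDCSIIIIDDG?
11! / (1! × 4! × 1! × 1! × 4!) = 69300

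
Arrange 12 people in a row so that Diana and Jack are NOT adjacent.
Total - adjacent = 12! - (12-1)!×2 = 479001600 - 79833600 = 399168000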